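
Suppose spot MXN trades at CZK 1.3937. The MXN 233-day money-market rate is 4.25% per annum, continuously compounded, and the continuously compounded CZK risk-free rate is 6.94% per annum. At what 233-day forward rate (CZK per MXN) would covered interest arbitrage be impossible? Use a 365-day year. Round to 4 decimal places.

1.4178

T = 233/365 years.
CZK accumulates by e^(0.0694×233/365) = 1.0452979.
MXN accumulates by e^(0.0425×233/365) = 1.0275015.
So F = 1.3937 × 1.0452979 / 1.0275015 = 1.417839 (CZK/MXN).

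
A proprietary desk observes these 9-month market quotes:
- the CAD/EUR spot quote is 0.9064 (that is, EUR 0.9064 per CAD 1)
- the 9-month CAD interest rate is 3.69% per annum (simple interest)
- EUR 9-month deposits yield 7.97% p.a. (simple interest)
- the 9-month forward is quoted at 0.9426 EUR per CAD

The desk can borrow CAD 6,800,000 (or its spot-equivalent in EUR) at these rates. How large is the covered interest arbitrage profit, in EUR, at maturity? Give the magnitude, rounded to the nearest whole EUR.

T = 9/12 years.
Keep in CAD, deliver into the forward: 6,800,000·1.027675·0.9426 = EUR 6,587,067.89.
Swap to EUR now, deposit: 6,800,000·0.9064·1.059775 = EUR 6,531,944.41.
The quoted forward overvalues CAD, so borrow EUR, buy CAD at spot, deposit the CAD at 3.69%, and sell the proceeds forward at 0.9426.
Arbitrage profit = |6,587,067.89 − 6,531,944.41| = EUR 55,123.

EUR 55,123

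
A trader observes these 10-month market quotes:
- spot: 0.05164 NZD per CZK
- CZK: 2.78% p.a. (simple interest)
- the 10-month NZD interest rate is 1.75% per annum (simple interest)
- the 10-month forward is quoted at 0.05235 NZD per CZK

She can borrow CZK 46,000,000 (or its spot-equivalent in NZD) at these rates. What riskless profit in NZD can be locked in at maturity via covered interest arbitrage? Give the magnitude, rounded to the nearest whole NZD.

T = 10/12 years.
Keep in CZK, deliver into the forward: 46,000,000·1.023166667·0.05235 = NZD 2,463,887.65.
Swap to NZD now, deposit: 46,000,000·0.05164·1.014583333 = NZD 2,410,081.83.
The quoted forward overvalues CZK, so borrow NZD, buy CZK at spot, deposit the CZK at 2.78%, and sell the proceeds forward at 0.05235.
Profit = 2,463,887.65 − 2,410,081.83 = NZD 53,806.

NZD 53,806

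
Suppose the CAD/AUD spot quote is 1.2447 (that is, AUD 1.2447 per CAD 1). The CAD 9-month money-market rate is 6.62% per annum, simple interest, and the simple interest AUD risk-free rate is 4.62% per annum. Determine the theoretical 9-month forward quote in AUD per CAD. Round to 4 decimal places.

1.2269

T = 9/12 years.
Growth of 1 AUD over T: 1 + 0.0462×9/12 = 1.034650.
CAD growth factor: 1 + 0.0662×9/12 = 1.049650.
So F = 1.2447 × 1.034650 / 1.049650 = 1.226913 (AUD/CAD).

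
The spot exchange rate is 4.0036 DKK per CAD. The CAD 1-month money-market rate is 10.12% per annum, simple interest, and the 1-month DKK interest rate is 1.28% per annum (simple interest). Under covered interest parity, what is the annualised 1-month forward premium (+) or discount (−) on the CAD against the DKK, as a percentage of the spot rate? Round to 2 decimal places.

-8.77%

T = 1/12 years.
No-arbitrage forward: 4.0036 × 1.0010667 / 1.0084333 = 3.9743537 DKK/CAD.
(F − S)/S ÷ T = (3.9743537 − 4.0036)/4.0036/(1/12) = -0.087660 → -8.77%.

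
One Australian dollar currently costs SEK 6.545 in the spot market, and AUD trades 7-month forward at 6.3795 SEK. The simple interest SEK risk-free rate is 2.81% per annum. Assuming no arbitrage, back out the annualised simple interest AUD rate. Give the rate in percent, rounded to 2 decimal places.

T = 7/12 years.
By CIP, F/S equals the SEK-to-AUD growth ratio: 6.3795/6.545 = 0.9747135.
The SEK side grows by 1 + 0.0281×7/12 = 1.0163917.
That pins the AUD growth at 1.0427594.
r = (1.0427594 − 1)/(7/12) = 0.073302 → 7.33%.

7.33%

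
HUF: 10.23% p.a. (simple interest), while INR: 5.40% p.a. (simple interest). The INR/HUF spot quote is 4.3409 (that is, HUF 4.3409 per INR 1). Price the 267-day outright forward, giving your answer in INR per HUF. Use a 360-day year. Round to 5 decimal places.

0.22270

T = 267/360 years.
HUF accumulates by 1 + 0.1023×267/360 = 1.0758725.
INR growth factor: 1 + 0.0540×267/360 = 1.040050.
So F = 4.3409 × 1.0758725 / 1.040050 = 4.490414 (HUF/INR).
Invert for INR per HUF: 1 / 4.490414 = 0.22270.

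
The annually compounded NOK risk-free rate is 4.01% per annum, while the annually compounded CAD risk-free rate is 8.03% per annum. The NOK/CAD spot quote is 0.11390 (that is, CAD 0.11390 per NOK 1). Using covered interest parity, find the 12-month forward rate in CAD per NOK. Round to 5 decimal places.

0.11830

T = 1 year.
Growth of 1 CAD over T: (1 + 0.0803)^1 = 1.080300.
Growth of 1 NOK over T: (1 + 0.0401)^1 = 1.040100.
So F = 0.1139 × 1.080300 / 1.040100 = 0.1183022 (CAD/NOK).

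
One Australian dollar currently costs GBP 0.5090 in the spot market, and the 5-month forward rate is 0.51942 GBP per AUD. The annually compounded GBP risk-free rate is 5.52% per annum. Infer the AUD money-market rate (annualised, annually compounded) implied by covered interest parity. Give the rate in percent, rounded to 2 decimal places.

0.51%

T = 5/12 years.
F/S = 0.51942/0.509 = 1.0204715 = (growth of GBP) / (growth of AUD).
GBP growth factor: (1 + 0.0552)^(5/12) = 1.0226401.
So the AUD growth factor = 1.0021251.
Annualise: 1.0021251^(12/5) − 1 = 0.005108 = 0.51%.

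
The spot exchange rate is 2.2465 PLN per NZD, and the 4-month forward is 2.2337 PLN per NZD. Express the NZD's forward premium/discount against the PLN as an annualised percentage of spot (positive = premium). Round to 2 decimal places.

-1.71%

T = 4/12 years.
(F − S)/S = (2.2337 − 2.2465)/2.2465 = -0.0056978.
Per annum: -0.0056978 / (4/12) = -0.017093 = -1.71%.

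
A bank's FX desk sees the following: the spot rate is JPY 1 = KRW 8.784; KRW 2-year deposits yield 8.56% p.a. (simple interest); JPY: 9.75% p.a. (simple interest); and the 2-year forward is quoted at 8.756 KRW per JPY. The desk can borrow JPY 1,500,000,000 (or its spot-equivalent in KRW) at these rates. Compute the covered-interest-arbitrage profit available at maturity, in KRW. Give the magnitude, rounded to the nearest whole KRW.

KRW 263,398,800

T = 2 years.
Route A — deposit JPY, sell forward: 1,500,000,000 × 1.195000 × 8.756 = KRW 15,695,130,000.00.
Route B — convert at spot, deposit KRW: 1,500,000,000 × 8.784 × 1.171200 = KRW 15,431,731,200.00.
The quoted forward overvalues JPY, so borrow KRW, buy JPY at spot, deposit the JPY at 9.75%, and sell the proceeds forward at 8.756.
Profit = 15,695,130,000.00 − 15,431,731,200.00 = KRW 263,398,800.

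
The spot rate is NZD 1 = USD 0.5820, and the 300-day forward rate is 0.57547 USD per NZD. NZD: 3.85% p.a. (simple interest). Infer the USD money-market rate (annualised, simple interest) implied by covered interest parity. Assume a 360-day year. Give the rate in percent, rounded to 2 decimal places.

T = 300/360 years.
CIP gives F = S · g_USD/g_NZD, so g_USD/g_NZD = 0.57547/0.582 = 0.9887801.
NZD growth factor: 1 + 0.0385×300/360 = 1.0320833.
So the USD growth factor = 1.0205034.
(1.0205034 − 1)/T = 0.024604, i.e. 2.46%.

2.46%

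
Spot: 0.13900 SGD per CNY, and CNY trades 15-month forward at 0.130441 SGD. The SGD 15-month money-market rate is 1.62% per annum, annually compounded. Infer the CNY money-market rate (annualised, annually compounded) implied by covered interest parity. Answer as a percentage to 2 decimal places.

6.92%

T = 15/12 years.
CIP gives F = S · g_SGD/g_CNY, so g_SGD/g_CNY = 0.130441/0.139 = 0.9384245.
The SGD side grows by (1 + 0.0162)^(15/12) = 1.0202908.
Hence g_CNY = 1.087238.
r = 1.087238^(12/15) − 1 = 0.069202 → 6.92%.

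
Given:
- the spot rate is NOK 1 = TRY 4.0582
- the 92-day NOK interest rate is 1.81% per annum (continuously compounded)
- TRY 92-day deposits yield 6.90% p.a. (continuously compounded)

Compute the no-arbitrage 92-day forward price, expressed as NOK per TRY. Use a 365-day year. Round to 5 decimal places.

T = 92/365 years.
Growth of 1 TRY over T: e^(0.0690×92/365) = 1.0175439.
NOK accumulates by e^(0.0181×92/365) = 1.0045726.
Forward (TRY per NOK) = 4.0582 × 1.0175439 / 1.0045726 = 4.110601.
Quoted the other way: 1/4.110601 = 0.24327 NOK per TRY.

0.24327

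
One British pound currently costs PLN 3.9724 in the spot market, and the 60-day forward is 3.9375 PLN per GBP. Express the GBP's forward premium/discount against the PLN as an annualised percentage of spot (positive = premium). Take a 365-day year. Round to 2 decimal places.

-5.34%

T = 60/365 years.
(F − S)/S = (3.9375 − 3.9724)/3.9724 = -0.0087856.
Per annum: -0.0087856 / (60/365) = -0.053446 = -5.34%.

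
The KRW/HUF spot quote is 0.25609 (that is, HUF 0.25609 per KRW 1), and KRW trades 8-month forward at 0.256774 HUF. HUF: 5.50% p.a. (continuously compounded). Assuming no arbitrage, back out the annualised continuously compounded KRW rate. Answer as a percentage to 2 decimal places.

5.10%

T = 8/12 years.
By CIP, F/S equals the HUF-to-KRW growth ratio: 0.256774/0.25609 = 1.0026709.
HUF growth factor: e^(0.0550×8/12) = 1.0373472.
Hence g_KRW = 1.0345839.
r = ln(1.0345839)/(8/12) = 0.050999 → 5.10%.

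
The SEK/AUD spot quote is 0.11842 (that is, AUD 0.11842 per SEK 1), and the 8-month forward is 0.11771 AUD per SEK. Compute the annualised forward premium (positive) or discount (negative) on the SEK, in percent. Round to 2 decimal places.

-0.90%

T = 8/12 years.
Period premium: (0.11771 − 0.11842)/0.11842 = -0.0059956.
Annualise by dividing by T: -0.0059956 / (8/12) = -0.008993 → -0.90%.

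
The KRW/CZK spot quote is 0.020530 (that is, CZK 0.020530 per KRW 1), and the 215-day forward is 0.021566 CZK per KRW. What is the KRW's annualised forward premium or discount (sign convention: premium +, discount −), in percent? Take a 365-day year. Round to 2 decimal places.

+8.57%

T = 215/365 years.
KRW trades forward at +5.04627% vs spot over the period.
×(1/T) gives 8.57% p.a.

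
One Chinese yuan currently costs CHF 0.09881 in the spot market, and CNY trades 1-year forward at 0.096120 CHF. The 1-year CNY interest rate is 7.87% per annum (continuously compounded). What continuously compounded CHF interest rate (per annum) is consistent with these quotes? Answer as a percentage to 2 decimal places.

T = 1 year.
F/S = 0.09612/0.09881 = 0.9727760 = (growth of CHF) / (growth of CNY).
CNY growth factor: e^(0.0787×1) = 1.0818797.
That pins the CHF growth at 1.0524266.
r = ln(1.0524266)/1 = 0.051099 → 5.11%.

5.11%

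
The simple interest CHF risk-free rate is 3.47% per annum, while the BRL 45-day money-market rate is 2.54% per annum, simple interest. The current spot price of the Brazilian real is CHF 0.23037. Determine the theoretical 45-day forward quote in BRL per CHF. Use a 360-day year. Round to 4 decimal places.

T = 45/360 years.
Growth of 1 CHF over T: 1 + 0.0347×45/360 = 1.0043375.
BRL growth factor: 1 + 0.0254×45/360 = 1.003175.
So F = 0.23037 × 1.0043375 / 1.003175 = 0.2306370 (CHF/BRL).
Quoted the other way: 1/0.2306370 = 4.3358 BRL per CHF.

4.3358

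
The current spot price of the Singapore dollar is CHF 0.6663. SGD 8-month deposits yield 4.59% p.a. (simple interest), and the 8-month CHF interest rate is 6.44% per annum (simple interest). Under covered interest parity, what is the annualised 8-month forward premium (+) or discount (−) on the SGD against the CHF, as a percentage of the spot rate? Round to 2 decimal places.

+1.80%

T = 8/12 years.
CIP forward (CHF per SGD) = 0.6663 × 1.0429333/1.030600 = 0.6742737.
(F − S)/S ÷ T = (0.6742737 − 0.6663)/0.6663/(8/12) = 0.017951 → 1.80%.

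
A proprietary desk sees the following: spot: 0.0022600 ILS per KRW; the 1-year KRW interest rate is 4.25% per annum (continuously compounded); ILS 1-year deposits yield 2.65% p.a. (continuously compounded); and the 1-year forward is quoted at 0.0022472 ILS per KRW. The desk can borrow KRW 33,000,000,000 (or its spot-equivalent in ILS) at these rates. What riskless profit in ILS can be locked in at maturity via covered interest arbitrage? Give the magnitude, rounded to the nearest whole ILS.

ILS 794,441

T = 1 year.
Route A — deposit KRW, sell forward: 33,000,000,000 × 1.0434160564 × 0.0022472 = ILS 77,377,230.54.
Route B — convert at spot, deposit ILS: 33,000,000,000 × 0.0022600 × 1.0268542473 = ILS 76,582,789.76.
The quoted forward overvalues KRW, so borrow ILS, buy KRW at spot, deposit the KRW at 4.25%, and sell the proceeds forward at 0.0022472.
The gap between the two covered legs is ILS 794,441.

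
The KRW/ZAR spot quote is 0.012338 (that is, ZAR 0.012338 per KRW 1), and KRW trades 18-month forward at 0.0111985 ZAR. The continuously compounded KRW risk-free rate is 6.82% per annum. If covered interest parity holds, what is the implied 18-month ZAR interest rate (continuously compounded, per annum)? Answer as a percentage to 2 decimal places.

0.36%

T = 18/12 years.
By CIP, F/S equals the ZAR-to-KRW growth ratio: 0.0111985/0.012338 = 0.9076431.
KRW growth factor: e^(0.0682×18/12) = 1.1077157.
That pins the ZAR growth at 1.0054105.
Take logs: ln 1.0054105 / (18/12) = 0.003597, so 0.36%.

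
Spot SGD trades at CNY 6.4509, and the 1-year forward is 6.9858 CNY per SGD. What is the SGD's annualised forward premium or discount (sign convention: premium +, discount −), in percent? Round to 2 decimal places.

T = 1 year.
(F − S)/S = (6.9858 − 6.4509)/6.4509 = 0.0829187.
Annualise by dividing by T: 0.0829187 / 1 = 0.082919 → 8.29%.

+8.29%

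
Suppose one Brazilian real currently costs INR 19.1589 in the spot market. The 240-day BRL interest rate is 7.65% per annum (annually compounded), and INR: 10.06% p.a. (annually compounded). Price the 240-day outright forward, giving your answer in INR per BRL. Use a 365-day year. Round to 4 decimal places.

T = 240/365 years.
Growth of 1 INR over T: (1 + 0.1006)^(240/365) = 1.06505694.
Growth of 1 BRL over T: (1 + 0.0765)^(240/365) = 1.04966405.
CIP: F = S · (grow INR)/(grow BRL) = 19.1589 × 1.06505694/1.04966405 = 19.439857 INR per BRL.

19.4399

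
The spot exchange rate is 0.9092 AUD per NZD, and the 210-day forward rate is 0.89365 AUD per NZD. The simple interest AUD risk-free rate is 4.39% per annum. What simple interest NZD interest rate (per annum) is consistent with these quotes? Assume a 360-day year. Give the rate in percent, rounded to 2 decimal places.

T = 210/360 years.
F/S = 0.89365/0.9092 = 0.9828971 = (growth of AUD) / (growth of NZD).
AUD growth factor: 1 + 0.0439×210/360 = 1.0256083.
Hence g_NZD = 1.0434544.
(1.0434544 − 1)/T = 0.074493, i.e. 7.45%.

7.45%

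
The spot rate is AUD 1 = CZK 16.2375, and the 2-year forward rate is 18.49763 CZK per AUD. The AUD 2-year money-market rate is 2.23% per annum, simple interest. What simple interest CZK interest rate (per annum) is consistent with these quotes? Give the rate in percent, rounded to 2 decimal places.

9.50%

T = 2 years.
CIP gives F = S · g_CZK/g_AUD, so g_CZK/g_AUD = 18.49763/16.2375 = 1.1391920.
The AUD side grows by 1 + 0.0223×2 = 1.044600.
Hence g_CZK = 1.190000.
(1.190000 − 1)/T = 0.095000, i.e. 9.50%.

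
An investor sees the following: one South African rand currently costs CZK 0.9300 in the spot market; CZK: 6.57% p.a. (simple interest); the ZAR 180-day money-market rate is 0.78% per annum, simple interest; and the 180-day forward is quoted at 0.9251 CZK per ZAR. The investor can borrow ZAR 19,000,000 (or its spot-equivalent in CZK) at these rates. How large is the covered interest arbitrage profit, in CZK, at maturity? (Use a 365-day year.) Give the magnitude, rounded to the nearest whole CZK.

T = 180/365 years.
Invest the ZAR and cover forward: 19,000,000 × 1.0038465753 × 0.9251 = CZK 17,644,510.87.
Convert at spot and invest in CZK: 19,000,000 × 0.9300 × 1.032400 = CZK 18,242,508.00.
The quoted forward undervalues ZAR, so borrow ZAR, convert to CZK at spot, deposit the CZK at 6.57%, and buy ZAR forward at 0.9251 to cover the loan.
The gap between the two covered legs is CZK 597,997.

CZK 597,997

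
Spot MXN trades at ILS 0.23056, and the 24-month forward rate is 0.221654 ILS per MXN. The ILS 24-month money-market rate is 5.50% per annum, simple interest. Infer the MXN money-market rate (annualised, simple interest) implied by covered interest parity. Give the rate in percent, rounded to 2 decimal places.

T = 2 years.
CIP gives F = S · g_ILS/g_MXN, so g_ILS/g_MXN = 0.221654/0.23056 = 0.9613723.
The ILS side grows by 1 + 0.0550×2 = 1.110000.
So the MXN growth factor = 1.1545995.
r = (1.1545995 − 1)/2 = 0.077300 → 7.73%.

7.73%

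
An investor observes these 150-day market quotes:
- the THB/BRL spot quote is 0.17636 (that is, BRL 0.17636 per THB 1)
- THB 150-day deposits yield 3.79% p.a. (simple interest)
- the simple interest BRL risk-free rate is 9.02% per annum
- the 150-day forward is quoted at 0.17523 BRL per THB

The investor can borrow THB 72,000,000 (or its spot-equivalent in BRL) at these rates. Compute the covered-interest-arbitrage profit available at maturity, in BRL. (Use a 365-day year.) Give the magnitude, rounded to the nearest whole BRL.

T = 150/365 years.
Invest the THB and cover forward: 72,000,000 × 1.0155753425 × 0.17523 = BRL 12,813,067.24.
Convert at spot and invest in BRL: 72,000,000 × 0.17636 × 1.0370684932 = BRL 13,168,612.76.
The quoted forward undervalues THB, so borrow THB, convert to BRL at spot, deposit the BRL at 9.02%, and buy THB forward at 0.17523 to cover the loan.
The gap between the two covered legs is BRL 355,546.

BRL 355,546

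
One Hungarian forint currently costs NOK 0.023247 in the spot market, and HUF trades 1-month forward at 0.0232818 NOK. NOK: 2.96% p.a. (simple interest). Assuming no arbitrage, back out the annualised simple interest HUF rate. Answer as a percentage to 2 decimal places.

T = 1/12 years.
By CIP, F/S equals the NOK-to-HUF growth ratio: 0.0232818/0.023247 = 1.0014970.
The NOK side grows by 1 + 0.0296×1/12 = 1.0024667.
Hence g_HUF = 1.0009683.
(1.0009683 − 1)/T = 0.011620, i.e. 1.16%.

1.16%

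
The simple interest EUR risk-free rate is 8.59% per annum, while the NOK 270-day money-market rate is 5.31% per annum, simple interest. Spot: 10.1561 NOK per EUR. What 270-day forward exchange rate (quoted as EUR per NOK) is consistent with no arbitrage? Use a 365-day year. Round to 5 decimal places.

T = 270/365 years.
NOK growth factor: 1 + 0.0531×270/365 = 1.0392795.
EUR growth factor: 1 + 0.0859×270/365 = 1.0635425.
So F = 10.1561 × 1.0392795 / 1.0635425 = 9.924405 (NOK/EUR).
Invert for EUR per NOK: 1 / 9.924405 = 0.10076.

0.10076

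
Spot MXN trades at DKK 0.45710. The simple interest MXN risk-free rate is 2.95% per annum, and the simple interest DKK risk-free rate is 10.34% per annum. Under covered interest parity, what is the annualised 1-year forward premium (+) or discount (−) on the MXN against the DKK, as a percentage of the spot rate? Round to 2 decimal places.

T = 1 year.
F = S · g_DKK/g_MXN = 0.4571 × 1.103400/1.029500 = 0.48991174.
(F − S)/S ÷ T = (0.48991174 − 0.4571)/0.4571/1 = 0.071782 → 7.18%.

+7.18%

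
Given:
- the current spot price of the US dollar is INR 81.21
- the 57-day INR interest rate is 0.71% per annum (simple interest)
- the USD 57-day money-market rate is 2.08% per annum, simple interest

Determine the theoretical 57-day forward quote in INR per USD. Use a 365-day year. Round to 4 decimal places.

81.0368

T = 57/365 years.
Growth of 1 INR over T: 1 + 0.0071×57/365 = 1.00110877.
USD accumulates by 1 + 0.0208×57/365 = 1.00324822.
So F = 81.21 × 1.00110877 / 1.00324822 = 81.036818 (INR/USD).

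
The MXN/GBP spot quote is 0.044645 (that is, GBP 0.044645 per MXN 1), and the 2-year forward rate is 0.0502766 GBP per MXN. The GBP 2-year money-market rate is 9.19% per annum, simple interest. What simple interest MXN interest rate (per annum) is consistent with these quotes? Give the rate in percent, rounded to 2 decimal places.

T = 2 years.
CIP gives F = S · g_GBP/g_MXN, so g_GBP/g_MXN = 0.0502766/0.044645 = 1.1261418.
GBP growth factor: 1 + 0.0919×2 = 1.183800.
That pins the MXN growth at 1.0511998.
(1.0511998 − 1)/T = 0.025600, i.e. 2.56%.

2.56%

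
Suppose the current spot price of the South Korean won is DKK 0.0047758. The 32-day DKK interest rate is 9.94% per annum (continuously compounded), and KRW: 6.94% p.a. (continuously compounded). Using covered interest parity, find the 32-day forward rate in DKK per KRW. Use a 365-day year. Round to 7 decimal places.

T = 32/365 years.
DKK growth factor: e^(0.0994×32/365) = 1.0087526.
Growth of 1 KRW over T: e^(0.0694×32/365) = 1.0061029.
So F = 0.0047758 × 1.0087526 / 1.0061029 = 0.004788378 (DKK/KRW).

0.0047884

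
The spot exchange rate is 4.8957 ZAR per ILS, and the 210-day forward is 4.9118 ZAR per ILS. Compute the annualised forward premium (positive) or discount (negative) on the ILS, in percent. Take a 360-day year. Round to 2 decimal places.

T = 210/360 years.
Period premium: (4.9118 − 4.8957)/4.8957 = 0.0032886.
Per annum: 0.0032886 / (210/360) = 0.005638 = 0.56%.

+0.56%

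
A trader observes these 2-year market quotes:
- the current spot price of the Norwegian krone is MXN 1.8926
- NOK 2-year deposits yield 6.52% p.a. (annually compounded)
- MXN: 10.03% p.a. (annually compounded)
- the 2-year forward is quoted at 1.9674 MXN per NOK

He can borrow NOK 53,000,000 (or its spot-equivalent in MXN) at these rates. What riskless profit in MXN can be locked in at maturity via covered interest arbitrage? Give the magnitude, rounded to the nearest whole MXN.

T = 2 years.
Invest the NOK and cover forward: 53,000,000 × 1.13465104 × 1.9674 = MXN 118,312,560.17.
Convert at spot and invest in MXN: 53,000,000 × 1.8926 × 1.21066009 = MXN 121,438,650.18.
The quoted forward undervalues NOK, so borrow NOK, convert to MXN at spot, deposit the MXN at 10.03%, and buy NOK forward at 1.9674 to cover the loan.
Profit = 121,438,650.18 − 118,312,560.17 = MXN 3,126,090.

MXN 3,126,090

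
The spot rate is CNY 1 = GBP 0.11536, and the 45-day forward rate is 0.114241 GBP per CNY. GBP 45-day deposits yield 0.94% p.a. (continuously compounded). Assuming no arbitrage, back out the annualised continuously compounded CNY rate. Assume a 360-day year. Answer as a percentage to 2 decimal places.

8.74%

T = 45/360 years.
By CIP, F/S equals the GBP-to-CNY growth ratio: 0.114241/0.11536 = 0.9902999.
GBP growth factor: e^(0.0094×45/360) = 1.0011757.
That pins the CNY growth at 1.0109823.
Take logs: ln 1.0109823 / (45/360) = 0.087379, so 8.74%.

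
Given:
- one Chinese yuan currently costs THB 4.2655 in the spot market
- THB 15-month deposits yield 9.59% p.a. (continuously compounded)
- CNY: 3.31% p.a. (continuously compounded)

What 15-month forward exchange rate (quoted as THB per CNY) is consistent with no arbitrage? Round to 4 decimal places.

4.6138

T = 15/12 years.
THB growth factor: e^(0.0959×15/12) = 1.1273559.
CNY accumulates by e^(0.0331×15/12) = 1.0422429.
So F = 4.2655 × 1.1273559 / 1.0422429 = 4.613835 (THB/CNY).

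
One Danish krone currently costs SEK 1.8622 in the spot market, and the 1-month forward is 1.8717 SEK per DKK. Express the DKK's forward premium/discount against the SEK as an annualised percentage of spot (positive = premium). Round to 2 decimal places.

T = 1/12 years.
Period premium: (1.8717 − 1.8622)/1.8622 = 0.0051015.
Annualise by dividing by T: 0.0051015 / (1/12) = 0.061218 → 6.12%.

+6.12%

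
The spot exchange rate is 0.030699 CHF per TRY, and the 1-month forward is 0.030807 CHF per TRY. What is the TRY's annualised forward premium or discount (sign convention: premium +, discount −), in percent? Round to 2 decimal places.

+4.22%

T = 1/12 years.
(F − S)/S = (0.030807 − 0.030699)/0.030699 = 0.0035180.
×(1/T) gives 4.22% p.a.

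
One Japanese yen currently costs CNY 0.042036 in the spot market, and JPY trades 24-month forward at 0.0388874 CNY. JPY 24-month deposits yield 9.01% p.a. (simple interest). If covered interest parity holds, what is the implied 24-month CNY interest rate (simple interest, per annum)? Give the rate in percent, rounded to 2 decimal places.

T = 2 years.
CIP gives F = S · g_CNY/g_JPY, so g_CNY/g_JPY = 0.0388874/0.042036 = 0.9250975.
JPY growth factor: 1 + 0.0901×2 = 1.180200.
Hence g_CNY = 1.0918001.
r = (1.0918001 − 1)/2 = 0.045900 → 4.59%.

4.59%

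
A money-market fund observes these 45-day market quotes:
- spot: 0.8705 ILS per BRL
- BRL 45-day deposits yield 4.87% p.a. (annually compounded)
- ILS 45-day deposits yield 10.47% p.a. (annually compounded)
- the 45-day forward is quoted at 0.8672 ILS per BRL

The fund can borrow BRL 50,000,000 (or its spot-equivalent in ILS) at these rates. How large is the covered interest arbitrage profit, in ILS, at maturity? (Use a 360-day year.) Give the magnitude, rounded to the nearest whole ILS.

T = 45/360 years.
Keep in BRL, deliver into the forward: 50,000,000·1.0059616128·0.8672 = ILS 43,618,495.53.
Swap to ILS now, deposit: 50,000,000·0.8705·1.0125245085 = ILS 44,070,129.23.
The quoted forward undervalues BRL, so borrow BRL, convert to ILS at spot, deposit the ILS at 10.47%, and buy BRL forward at 0.8672 to cover the loan.
The gap between the two covered legs is ILS 451,634.

ILS 451,634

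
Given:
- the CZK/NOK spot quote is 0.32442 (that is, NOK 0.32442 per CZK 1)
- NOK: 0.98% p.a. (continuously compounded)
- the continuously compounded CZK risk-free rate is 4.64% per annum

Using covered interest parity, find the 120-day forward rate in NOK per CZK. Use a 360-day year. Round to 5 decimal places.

T = 120/360 years.
NOK growth factor: e^(0.0098×120/360) = 1.003272.
CZK accumulates by e^(0.0464×120/360) = 1.0155869.
So F = 0.32442 × 1.003272 / 1.0155869 = 0.3204861 (NOK/CZK).

0.32049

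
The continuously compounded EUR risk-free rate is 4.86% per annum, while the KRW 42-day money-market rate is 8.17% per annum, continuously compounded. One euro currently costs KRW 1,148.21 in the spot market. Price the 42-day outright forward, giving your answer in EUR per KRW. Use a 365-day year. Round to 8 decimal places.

0.00086761

T = 42/365 years.
KRW accumulates by e^(0.0817×42/365) = 1.0094454.
EUR growth factor: e^(0.0486×42/365) = 1.005608.
CIP: F = S · (grow KRW)/(grow EUR) = 1148.21 × 1.0094454/1.005608 = 1152.592 KRW per EUR.
Invert for EUR per KRW: 1 / 1152.592 = 0.00086761.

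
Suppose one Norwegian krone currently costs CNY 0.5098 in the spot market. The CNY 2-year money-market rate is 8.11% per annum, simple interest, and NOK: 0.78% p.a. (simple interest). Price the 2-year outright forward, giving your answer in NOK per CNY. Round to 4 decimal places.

T = 2 years.
Growth of 1 CNY over T: 1 + 0.0811×2 = 1.162200.
NOK growth factor: 1 + 0.0078×2 = 1.015600.
So F = 0.5098 × 1.162200 / 1.015600 = 0.5833887 (CNY/NOK).
Quoted the other way: 1/0.5833887 = 1.7141 NOK per CNY.

1.7141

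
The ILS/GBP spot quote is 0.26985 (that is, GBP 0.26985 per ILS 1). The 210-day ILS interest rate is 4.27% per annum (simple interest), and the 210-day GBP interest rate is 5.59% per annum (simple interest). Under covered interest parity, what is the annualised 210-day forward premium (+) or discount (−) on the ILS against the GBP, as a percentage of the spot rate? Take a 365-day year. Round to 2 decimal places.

T = 210/365 years.
CIP forward (GBP per ILS) = 0.26985 × 1.0321616/1.0245671 = 0.27185024.
(F − S)/S ÷ T = (0.27185024 − 0.26985)/0.26985/(210/365) = 0.012883 → 1.29%.

+1.29%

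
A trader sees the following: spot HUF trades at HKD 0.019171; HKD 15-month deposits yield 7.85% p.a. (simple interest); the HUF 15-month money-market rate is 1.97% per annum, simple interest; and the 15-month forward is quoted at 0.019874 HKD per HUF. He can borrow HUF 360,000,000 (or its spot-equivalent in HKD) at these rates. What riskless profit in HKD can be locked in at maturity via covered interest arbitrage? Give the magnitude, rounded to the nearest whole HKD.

HKD 247,953

T = 15/12 years.
Route A — deposit HUF, sell forward: 360,000,000 × 1.024625 × 0.019874 = HKD 7,330,823.01.
Route B — convert at spot, deposit HKD: 360,000,000 × 0.019171 × 1.098125 = HKD 7,578,775.58.
The quoted forward undervalues HUF, so borrow HUF, convert to HKD at spot, deposit the HKD at 7.85%, and buy HUF forward at 0.019874 to cover the loan.
Profit = 7,578,775.58 − 7,330,823.01 = HKD 247,953.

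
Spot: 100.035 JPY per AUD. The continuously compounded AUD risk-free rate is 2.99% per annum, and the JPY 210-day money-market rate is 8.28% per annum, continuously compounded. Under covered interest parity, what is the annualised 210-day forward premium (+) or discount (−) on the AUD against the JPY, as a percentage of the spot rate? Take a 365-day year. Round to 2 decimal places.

T = 210/365 years.
CIP forward (JPY per AUD) = 100.035 × 1.0487913/1.0173516 = 103.126429.
Annualised premium = (F − S)/S × (1/T) = (103.126429 − 100.035)/100.035 ÷ (210/365) = 5.37%.

+5.37%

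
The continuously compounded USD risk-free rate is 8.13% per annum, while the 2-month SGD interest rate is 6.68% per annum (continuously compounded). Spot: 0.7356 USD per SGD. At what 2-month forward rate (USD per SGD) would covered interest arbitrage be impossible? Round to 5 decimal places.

T = 2/12 years.
USD growth factor: e^(0.0813×2/12) = 1.0136422.
SGD accumulates by e^(0.0668×2/12) = 1.0111955.
So F = 0.7356 × 1.0136422 / 1.0111955 = 0.7373799 (USD/SGD).

0.73738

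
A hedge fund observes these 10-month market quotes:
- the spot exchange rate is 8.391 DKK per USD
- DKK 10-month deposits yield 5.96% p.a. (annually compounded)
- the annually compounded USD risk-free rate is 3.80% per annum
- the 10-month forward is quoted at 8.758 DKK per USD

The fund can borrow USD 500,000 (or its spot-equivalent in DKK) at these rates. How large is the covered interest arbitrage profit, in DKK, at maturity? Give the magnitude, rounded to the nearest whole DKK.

T = 10/12 years.
Invest the USD and cover forward: 500,000 × 1.031567841 × 8.758 = DKK 4,517,235.58.
Convert at spot and invest in DKK: 500,000 × 8.391 × 1.049425528 = DKK 4,402,864.80.
The quoted forward overvalues USD, so borrow DKK, buy USD at spot, deposit the USD at 3.80%, and sell the proceeds forward at 8.758.
Profit = 4,517,235.58 − 4,402,864.80 = DKK 114,371.

DKK 114,371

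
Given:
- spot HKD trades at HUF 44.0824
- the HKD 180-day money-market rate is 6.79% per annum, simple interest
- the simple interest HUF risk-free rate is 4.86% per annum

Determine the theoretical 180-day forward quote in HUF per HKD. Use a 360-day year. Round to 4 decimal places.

43.6710

T = 180/360 years.
HUF accumulates by 1 + 0.0486×180/360 = 1.024300.
Growth of 1 HKD over T: 1 + 0.0679×180/360 = 1.033950.
CIP: F = S · (grow HUF)/(grow HKD) = 44.0824 × 1.024300/1.033950 = 43.670973 HUF per HKD.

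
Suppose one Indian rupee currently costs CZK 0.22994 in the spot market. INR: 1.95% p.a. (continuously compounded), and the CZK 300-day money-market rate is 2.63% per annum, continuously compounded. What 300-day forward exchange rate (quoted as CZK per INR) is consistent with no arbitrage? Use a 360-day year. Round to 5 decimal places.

0.23125

T = 300/360 years.
CZK growth factor: e^(0.0263×300/360) = 1.0221586.
INR growth factor: e^(0.0195×300/360) = 1.0163827.
CIP: F = S · (grow CZK)/(grow INR) = 0.22994 × 1.0221586/1.0163827 = 0.2312467 CZK per INR.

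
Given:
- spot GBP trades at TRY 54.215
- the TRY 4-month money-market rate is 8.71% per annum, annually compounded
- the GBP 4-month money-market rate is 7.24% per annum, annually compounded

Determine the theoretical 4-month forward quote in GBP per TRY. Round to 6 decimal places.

0.018362

T = 4/12 years.
TRY accumulates by (1 + 0.0871)^(4/12) = 1.028229.
Growth of 1 GBP over T: (1 + 0.0724)^(4/12) = 1.0235733.
Forward (TRY per GBP) = 54.215 × 1.028229 / 1.0235733 = 54.46160.
Invert for GBP per TRY: 1 / 54.46160 = 0.018362.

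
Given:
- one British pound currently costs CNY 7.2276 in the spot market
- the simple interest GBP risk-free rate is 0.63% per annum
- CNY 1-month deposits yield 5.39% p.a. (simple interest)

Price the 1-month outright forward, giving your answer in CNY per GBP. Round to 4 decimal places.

T = 1/12 years.
CNY growth factor: 1 + 0.0539×1/12 = 1.0044917.
Growth of 1 GBP over T: 1 + 0.0063×1/12 = 1.000525.
So F = 7.2276 × 1.0044917 / 1.000525 = 7.256255 (CNY/GBP).

7.2563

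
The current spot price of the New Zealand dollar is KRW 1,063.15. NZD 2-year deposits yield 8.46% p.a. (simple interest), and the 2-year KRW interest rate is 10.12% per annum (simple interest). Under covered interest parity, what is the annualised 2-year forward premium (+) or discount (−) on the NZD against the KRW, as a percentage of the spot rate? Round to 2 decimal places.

+1.42%

T = 2 years.
CIP forward (KRW per NZD) = 1063.15 × 1.202400/1.169200 = 1093.33866.
Annualised premium = (F − S)/S × (1/T) = (1093.33866 − 1063.15)/1063.15 ÷ 2 = 1.42%.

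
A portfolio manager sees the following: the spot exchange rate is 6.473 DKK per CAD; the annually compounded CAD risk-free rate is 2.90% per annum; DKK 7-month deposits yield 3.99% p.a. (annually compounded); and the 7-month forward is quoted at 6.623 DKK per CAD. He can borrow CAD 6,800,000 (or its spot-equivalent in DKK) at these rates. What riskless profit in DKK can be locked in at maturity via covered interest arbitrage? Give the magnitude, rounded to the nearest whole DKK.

T = 7/12 years.
Invest the CAD and cover forward: 6,800,000 × 1.0168158374 × 6.623 = DKK 45,793,724.78.
Convert at spot and invest in DKK: 6,800,000 × 6.473 × 1.0230850864 = DKK 45,032,522.40.
The quoted forward overvalues CAD, so borrow DKK, buy CAD at spot, deposit the CAD at 2.90%, and sell the proceeds forward at 6.623.
Arbitrage profit = |45,793,724.78 − 45,032,522.40| = DKK 761,202.

DKK 761,202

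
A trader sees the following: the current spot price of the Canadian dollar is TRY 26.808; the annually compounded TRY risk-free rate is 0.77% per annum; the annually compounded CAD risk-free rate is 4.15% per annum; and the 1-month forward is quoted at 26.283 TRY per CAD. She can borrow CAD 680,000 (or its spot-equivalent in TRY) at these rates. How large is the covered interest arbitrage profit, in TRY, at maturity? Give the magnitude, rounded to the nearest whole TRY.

TRY 307,993

T = 1/12 years.
Keep in CAD, deliver into the forward: 680,000·1.0033942459·26.283 = TRY 17,933,103.46.
Swap to TRY now, deposit: 680,000·26.808·1.0006394132 = TRY 18,241,096.14.
The quoted forward undervalues CAD, so borrow CAD, convert to TRY at spot, deposit the TRY at 0.77%, and buy CAD forward at 26.283 to cover the loan.
Arbitrage profit = |17,933,103.46 − 18,241,096.14| = TRY 307,993.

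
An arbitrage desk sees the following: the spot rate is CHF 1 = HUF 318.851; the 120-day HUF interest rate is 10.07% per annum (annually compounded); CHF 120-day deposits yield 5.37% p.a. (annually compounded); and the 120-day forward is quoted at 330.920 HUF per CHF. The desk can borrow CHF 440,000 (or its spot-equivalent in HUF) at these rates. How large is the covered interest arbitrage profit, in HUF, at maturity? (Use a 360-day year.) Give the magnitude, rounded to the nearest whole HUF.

T = 120/360 years.
Invest the CHF and cover forward: 440,000 × 1.01758881963 × 330.920 = HUF 148,165,816.56.
Convert at spot and invest in HUF: 440,000 × 318.851 × 1.03249903753 = HUF 144,853,874.27.
The quoted forward overvalues CHF, so borrow HUF, buy CHF at spot, deposit the CHF at 5.37%, and sell the proceeds forward at 330.920.
Profit = 148,165,816.56 − 144,853,874.27 = HUF 3,311,942.

HUF 3,311,942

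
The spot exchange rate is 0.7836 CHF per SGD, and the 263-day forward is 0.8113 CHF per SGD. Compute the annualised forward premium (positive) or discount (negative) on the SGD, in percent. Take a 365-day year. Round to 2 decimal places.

+4.91%

T = 263/365 years.
Period premium: (0.8113 − 0.7836)/0.7836 = 0.0353497.
Per annum: 0.0353497 / (263/365) = 0.049059 = 4.91%.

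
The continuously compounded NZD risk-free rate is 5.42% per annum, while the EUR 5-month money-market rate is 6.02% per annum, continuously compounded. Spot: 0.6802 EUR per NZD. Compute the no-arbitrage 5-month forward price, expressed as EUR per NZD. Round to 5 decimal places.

0.68190

T = 5/12 years.
Growth of 1 EUR over T: e^(0.0602×5/12) = 1.0254006.
Growth of 1 NZD over T: e^(0.0542×5/12) = 1.0228403.
So F = 0.6802 × 1.0254006 / 1.0228403 = 0.6819026 (EUR/NZD).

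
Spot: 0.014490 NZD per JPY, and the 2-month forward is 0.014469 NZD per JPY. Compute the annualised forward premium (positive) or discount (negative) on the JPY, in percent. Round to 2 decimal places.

T = 2/12 years.
JPY trades forward at -0.14493% vs spot over the period.
Annualise by dividing by T: -0.0014493 / (2/12) = -0.008696 → -0.87%.

-0.87%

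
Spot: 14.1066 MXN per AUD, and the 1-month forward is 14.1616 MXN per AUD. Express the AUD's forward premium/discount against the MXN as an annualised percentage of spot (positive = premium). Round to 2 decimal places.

+4.68%

T = 1/12 years.
(F − S)/S = (14.1616 − 14.1066)/14.1066 = 0.0038989.
Per annum: 0.0038989 / (1/12) = 0.046787 = 4.68%.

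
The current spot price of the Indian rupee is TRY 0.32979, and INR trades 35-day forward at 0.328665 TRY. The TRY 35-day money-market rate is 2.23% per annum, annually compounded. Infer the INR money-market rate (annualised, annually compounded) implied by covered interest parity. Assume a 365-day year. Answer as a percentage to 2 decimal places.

T = 35/365 years.
F/S = 0.328665/0.32979 = 0.9965887 = (growth of TRY) / (growth of INR).
The TRY side grows by (1 + 0.0223)^(35/365) = 1.0021171.
So the INR growth factor = 1.0055473.
r = 1.0055473^(365/35) − 1 = 0.059387 → 5.94%.

5.94%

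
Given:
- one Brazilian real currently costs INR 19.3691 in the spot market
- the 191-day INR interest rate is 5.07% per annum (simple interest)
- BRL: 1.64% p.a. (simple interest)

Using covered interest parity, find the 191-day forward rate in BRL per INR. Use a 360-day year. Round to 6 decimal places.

T = 191/360 years.
Growth of 1 INR over T: 1 + 0.0507×191/360 = 1.0268992.
Growth of 1 BRL over T: 1 + 0.0164×191/360 = 1.0087011.
So F = 19.3691 × 1.0268992 / 1.0087011 = 19.71854 (INR/BRL).
Quoted the other way: 1/19.71854 = 0.050714 BRL per INR.

0.050714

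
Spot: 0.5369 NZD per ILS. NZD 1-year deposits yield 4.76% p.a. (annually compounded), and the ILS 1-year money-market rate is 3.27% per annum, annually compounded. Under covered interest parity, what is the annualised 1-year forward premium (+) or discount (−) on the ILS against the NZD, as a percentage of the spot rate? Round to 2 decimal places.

+1.44%

T = 1 year.
CIP forward (NZD per ILS) = 0.5369 × 1.047600/1.032700 = 0.5446465.
Annualised premium = (F − S)/S × (1/T) = (0.5446465 − 0.5369)/0.5369 ÷ 1 = 1.44%.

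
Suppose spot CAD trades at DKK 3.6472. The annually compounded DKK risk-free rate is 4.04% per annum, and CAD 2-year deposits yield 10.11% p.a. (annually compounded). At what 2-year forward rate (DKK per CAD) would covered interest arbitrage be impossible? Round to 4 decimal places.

T = 2 years.
Growth of 1 DKK over T: (1 + 0.0404)^2 = 1.0824322.
CAD growth factor: (1 + 0.1011)^2 = 1.2124212.
Forward (DKK per CAD) = 3.6472 × 1.0824322 / 1.2124212 = 3.256168.

3.2562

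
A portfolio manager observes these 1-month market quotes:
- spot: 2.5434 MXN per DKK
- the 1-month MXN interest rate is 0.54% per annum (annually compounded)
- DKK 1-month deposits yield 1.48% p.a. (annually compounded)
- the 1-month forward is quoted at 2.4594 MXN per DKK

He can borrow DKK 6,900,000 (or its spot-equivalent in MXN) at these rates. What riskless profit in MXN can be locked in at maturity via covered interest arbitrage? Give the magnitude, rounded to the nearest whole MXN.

T = 1/12 years.
Keep in DKK, deliver into the forward: 6,900,000·1.0012250455·2.4594 = MXN 16,990,648.85.
Swap to MXN now, deposit: 6,900,000·2.5434·1.0004488901 = MXN 17,557,337.78.
The quoted forward undervalues DKK, so borrow DKK, convert to MXN at spot, deposit the MXN at 0.54%, and buy DKK forward at 2.4594 to cover the loan.
The gap between the two covered legs is MXN 566,689.

MXN 566,689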